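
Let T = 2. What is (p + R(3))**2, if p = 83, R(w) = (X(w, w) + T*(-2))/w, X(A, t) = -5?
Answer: 6400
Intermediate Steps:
R(w) = -9/w (R(w) = (-5 + 2*(-2))/w = (-5 - 4)/w = -9/w)
(p + R(3))**2 = (83 - 9/3)**2 = (83 - 9*1/3)**2 = (83 - 3)**2 = 80**2 = 6400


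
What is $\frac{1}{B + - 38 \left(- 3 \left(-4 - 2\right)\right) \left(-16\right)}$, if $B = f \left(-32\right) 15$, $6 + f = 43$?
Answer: $- \frac{1}{6816} \approx -0.00014671$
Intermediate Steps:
$f = 37$ ($f = -6 + 43 = 37$)
$B = -17760$ ($B = 37 \left(-32\right) 15 = \left(-1184\right) 15 = -17760$)
$\frac{1}{B + - 38 \left(- 3 \left(-4 - 2\right)\right) \left(-16\right)} = \frac{1}{-17760 + - 38 \left(- 3 \left(-4 - 2\right)\right) \left(-16\right)} = \frac{1}{-17760 + - 38 \left(\left(-3\right) \left(-6\right)\right) \left(-16\right)} = \frac{1}{-17760 + \left(-38\right) 18 \left(-16\right)} = \frac{1}{-17760 - -10944} = \frac{1}{-17760 + 10944} = \frac{1}{-6816} = - \frac{1}{6816}$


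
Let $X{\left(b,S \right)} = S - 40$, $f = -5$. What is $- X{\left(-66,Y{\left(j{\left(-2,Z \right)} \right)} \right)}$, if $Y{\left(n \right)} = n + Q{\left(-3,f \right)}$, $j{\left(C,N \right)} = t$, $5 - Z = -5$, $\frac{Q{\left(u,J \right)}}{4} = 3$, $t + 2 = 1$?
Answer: $29$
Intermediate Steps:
$t = -1$ ($t = -2 + 1 = -1$)
$Q{\left(u,J \right)} = 12$ ($Q{\left(u,J \right)} = 4 \cdot 3 = 12$)
$Z = 10$ ($Z = 5 - -5 = 5 + 5 = 10$)
$j{\left(C,N \right)} = -1$
$Y{\left(n \right)} = 12 + n$ ($Y{\left(n \right)} = n + 12 = 12 + n$)
$X{\left(b,S \right)} = -40 + S$
$- X{\left(-66,Y{\left(j{\left(-2,Z \right)} \right)} \right)} = - (-40 + \left(12 - 1\right)) = - (-40 + 11) = \left(-1\right) \left(-29\right) = 29$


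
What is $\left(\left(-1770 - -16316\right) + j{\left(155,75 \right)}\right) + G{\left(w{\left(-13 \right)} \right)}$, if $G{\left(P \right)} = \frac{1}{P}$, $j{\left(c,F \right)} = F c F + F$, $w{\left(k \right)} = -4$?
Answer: $\frac{3545983}{4} \approx 8.865 \cdot 10^{5}$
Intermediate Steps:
$j{\left(c,F \right)} = F + c F^{2}$ ($j{\left(c,F \right)} = c F^{2} + F = F + c F^{2}$)
$\left(\left(-1770 - -16316\right) + j{\left(155,75 \right)}\right) + G{\left(w{\left(-13 \right)} \right)} = \left(\left(-1770 - -16316\right) + 75 \left(1 + 75 \cdot 155\right)\right) + \frac{1}{-4} = \left(\left(-1770 + 16316\right) + 75 \left(1 + 11625\right)\right) - \frac{1}{4} = \left(14546 + 75 \cdot 11626\right) - \frac{1}{4} = \left(14546 + 871950\right) - \frac{1}{4} = 886496 - \frac{1}{4} = \frac{3545983}{4}$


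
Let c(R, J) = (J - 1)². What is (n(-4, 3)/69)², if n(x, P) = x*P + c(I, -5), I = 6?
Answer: 64/529 ≈ 0.12098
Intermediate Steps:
c(R, J) = (-1 + J)²
n(x, P) = 36 + P*x (n(x, P) = x*P + (-1 - 5)² = P*x + (-6)² = P*x + 36 = 36 + P*x)
(n(-4, 3)/69)² = ((36 + 3*(-4))/69)² = ((36 - 12)*(1/69))² = (24*(1/69))² = (8/23)² = 64/529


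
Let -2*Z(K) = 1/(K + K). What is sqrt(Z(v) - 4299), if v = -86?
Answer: I*sqrt(127181530)/172 ≈ 65.567*I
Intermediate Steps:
Z(K) = -1/(4*K) (Z(K) = -1/(2*(K + K)) = -1/(2*K)/2 = -1/(4*K))
sqrt(Z(v) - 4299) = sqrt(-1/4/(-86) - 4299) = sqrt(-1/4*(-1/86) - 4299) = sqrt(1/344 - 4299) = sqrt(-1478855/344) = I*sqrt(127181530)/172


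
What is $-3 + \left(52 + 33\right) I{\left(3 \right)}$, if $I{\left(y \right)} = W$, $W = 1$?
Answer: $82$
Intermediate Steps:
$I{\left(y \right)} = 1$
$-3 + \left(52 + 33\right) I{\left(3 \right)} = -3 + \left(52 + 33\right) 1 = -3 + 85 \cdot 1 = -3 + 85 = 82$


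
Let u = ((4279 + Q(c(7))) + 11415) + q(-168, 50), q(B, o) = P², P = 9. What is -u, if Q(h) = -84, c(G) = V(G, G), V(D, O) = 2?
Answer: -15691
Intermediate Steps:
c(G) = 2
q(B, o) = 81 (q(B, o) = 9² = 81)
u = 15691 (u = ((4279 - 84) + 11415) + 81 = (4195 + 11415) + 81 = 15610 + 81 = 15691)
-u = -1*15691 = -15691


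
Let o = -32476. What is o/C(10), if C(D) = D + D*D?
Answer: -16238/55 ≈ -295.24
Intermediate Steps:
C(D) = D + D²
o/C(10) = -32476*1/(10*(1 + 10)) = -32476/(10*11) = -32476/110 = -32476*1/110 = -16238/55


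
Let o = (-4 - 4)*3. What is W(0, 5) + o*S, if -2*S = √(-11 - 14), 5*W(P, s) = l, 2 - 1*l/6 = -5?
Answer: 42/5 + 60*I ≈ 8.4 + 60.0*I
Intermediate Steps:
l = 42 (l = 12 - 6*(-5) = 12 + 30 = 42)
W(P, s) = 42/5 (W(P, s) = (⅕)*42 = 42/5)
S = -5*I/2 (S = -√(-11 - 14)/2 = -5*I/2 ≈ -2.5*I)
o = -24 (o = -8*3 = -24)
W(0, 5) + o*S = 42/5 - (-60)*I = 42/5 + 60*I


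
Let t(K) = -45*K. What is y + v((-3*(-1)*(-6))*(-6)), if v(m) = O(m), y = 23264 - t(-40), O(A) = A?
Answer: 21572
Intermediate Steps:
y = 21464 (y = 23264 - (-45)*(-40) = 23264 - 1*1800 = 23264 - 1800 = 21464)
v(m) = m
y + v((-3*(-1)*(-6))*(-6)) = 21464 + (-3*(-1)*(-6))*(-6) = 21464 + (3*(-6))*(-6) = 21464 - 18*(-6) = 21464 + 108 = 21572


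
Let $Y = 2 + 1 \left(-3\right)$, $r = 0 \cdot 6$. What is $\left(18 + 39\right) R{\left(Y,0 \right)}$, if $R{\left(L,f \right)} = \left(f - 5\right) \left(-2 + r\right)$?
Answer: $570$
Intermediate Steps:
$r = 0$
$Y = -1$ ($Y = 2 - 3 = -1$)
$R{\left(L,f \right)} = 10 - 2 f$ ($R{\left(L,f \right)} = \left(f - 5\right) \left(-2 + 0\right) = \left(-5 + f\right) \left(-2\right) = 10 - 2 f$)
$\left(18 + 39\right) R{\left(Y,0 \right)} = \left(18 + 39\right) \left(10 - 0\right) = 57 \left(10 + 0\right) = 57 \cdot 10 = 570$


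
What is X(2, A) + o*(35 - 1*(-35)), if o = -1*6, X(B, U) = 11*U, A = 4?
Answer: -376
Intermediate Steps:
o = -6
X(2, A) + o*(35 - 1*(-35)) = 11*4 - 6*(35 - 1*(-35)) = 44 - 6*(35 + 35) = 44 - 6*70 = 44 - 420 = -376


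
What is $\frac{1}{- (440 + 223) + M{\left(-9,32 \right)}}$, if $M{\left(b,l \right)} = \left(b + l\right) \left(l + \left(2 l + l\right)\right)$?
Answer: $\frac{1}{2281} \approx 0.0004384$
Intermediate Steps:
$M{\left(b,l \right)} = 4 l \left(b + l\right)$ ($M{\left(b,l \right)} = \left(b + l\right) \left(l + 3 l\right) = \left(b + l\right) 4 l = 4 l \left(b + l\right)$)
$\frac{1}{- (440 + 223) + M{\left(-9,32 \right)}} = \frac{1}{- (440 + 223) + 4 \cdot 32 \left(-9 + 32\right)} = \frac{1}{\left(-1\right) 663 + 4 \cdot 32 \cdot 23} = \frac{1}{-663 + 2944} = \frac{1}{2281}$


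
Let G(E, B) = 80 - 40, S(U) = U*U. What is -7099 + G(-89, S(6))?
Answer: -7059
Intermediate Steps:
S(U) = U**2
G(E, B) = 40
-7099 + G(-89, S(6)) = -7099 + 40 = -7059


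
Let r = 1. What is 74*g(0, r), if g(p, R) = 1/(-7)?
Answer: -74/7 ≈ -10.571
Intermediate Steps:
g(p, R) = -⅐
74*g(0, r) = 74*(-⅐) = -74/7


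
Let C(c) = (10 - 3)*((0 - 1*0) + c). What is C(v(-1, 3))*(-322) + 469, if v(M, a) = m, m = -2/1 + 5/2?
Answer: -658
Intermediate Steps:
m = 1/2 (m = -2*1 + 5*(1/2) = -2 + 5/2 = 1/2 ≈ 0.50000)
v(M, a) = 1/2
C(c) = 7*c (C(c) = 7*((0 + 0) + c) = 7*(0 + c) = 7*c)
C(v(-1, 3))*(-322) + 469 = (7*(1/2))*(-322) + 469 = (7/2)*(-322) + 469 = -1127 + 469 = -658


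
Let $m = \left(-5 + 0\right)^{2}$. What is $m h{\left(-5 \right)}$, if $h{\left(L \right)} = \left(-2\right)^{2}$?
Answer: $100$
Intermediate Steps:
$h{\left(L \right)} = 4$
$m = 25$ ($m = \left(-5\right)^{2} = 25$)
$m h{\left(-5 \right)} = 25 \cdot 4 = 100$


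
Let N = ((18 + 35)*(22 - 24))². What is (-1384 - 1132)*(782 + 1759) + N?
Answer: -6381920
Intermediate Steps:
N = 11236 (N = (53*(-2))² = (-106)² = 11236)
(-1384 - 1132)*(782 + 1759) + N = (-1384 - 1132)*(782 + 1759) + 11236 = -2516*2541 + 11236 = -6393156 + 11236 = -6381920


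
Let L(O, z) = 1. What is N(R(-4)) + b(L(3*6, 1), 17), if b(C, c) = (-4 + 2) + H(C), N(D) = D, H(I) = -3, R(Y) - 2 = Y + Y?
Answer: -11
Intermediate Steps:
R(Y) = 2 + 2*Y (R(Y) = 2 + (Y + Y) = 2 + 2*Y)
b(C, c) = -5 (b(C, c) = (-4 + 2) - 3 = -2 - 3 = -5)
N(R(-4)) + b(L(3*6, 1), 17) = (2 + 2*(-4)) - 5 = (2 - 8) - 5 = -6 - 5 = -11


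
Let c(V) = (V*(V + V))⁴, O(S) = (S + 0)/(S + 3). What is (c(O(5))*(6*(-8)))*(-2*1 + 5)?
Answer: -3515625/65536 ≈ -53.644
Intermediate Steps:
O(S) = S/(3 + S)
c(V) = 16*V⁸ (c(V) = (V*(2*V))⁴ = (2*V²)⁴ = 16*V⁸)
(c(O(5))*(6*(-8)))*(-2*1 + 5) = ((16*(5/(3 + 5))⁸)*(6*(-8)))*(-2*1 + 5) = ((16*(5/8)⁸)*(-48))*(-2 + 5) = ((16*(5*(⅛))⁸)*(-48))*3 = ((16*(5/8)⁸)*(-48))*3 = ((16*(390625/16777216))*(-48))*3 = ((390625/1048576)*(-48))*3 = -1171875/65536*3 = -3515625/65536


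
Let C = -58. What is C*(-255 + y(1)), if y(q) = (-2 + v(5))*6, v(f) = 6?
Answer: 13398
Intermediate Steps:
y(q) = 24 (y(q) = (-2 + 6)*6 = 4*6 = 24)
C*(-255 + y(1)) = -58*(-255 + 24) = -58*(-231) = 13398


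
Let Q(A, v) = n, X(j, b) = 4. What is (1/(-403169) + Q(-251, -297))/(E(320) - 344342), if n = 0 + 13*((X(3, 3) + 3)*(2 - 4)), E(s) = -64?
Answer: 73376759/138853822614 ≈ 0.00052845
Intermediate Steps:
n = -182 (n = 0 + 13*((4 + 3)*(2 - 4)) = 0 + 13*(7*(-2)) = 0 + 13*(-14) = 0 - 182 = -182)
Q(A, v) = -182
(1/(-403169) + Q(-251, -297))/(E(320) - 344342) = (1/(-403169) - 182)/(-64 - 344342) = (-1/403169 - 182)/(-344406) = -73376759/403169*(-1/344406) = 73376759/138853822614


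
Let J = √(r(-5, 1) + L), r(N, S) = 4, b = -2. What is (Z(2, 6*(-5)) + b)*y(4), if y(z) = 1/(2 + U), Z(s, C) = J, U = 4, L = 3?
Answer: -⅓ + √7/6 ≈ 0.10763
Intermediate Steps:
J = √7 (J = √(4 + 3) = √7 ≈ 2.6458)
Z(s, C) = √7
y(z) = ⅙ (y(z) = 1/(2 + 4) = 1/6 = ⅙)
(Z(2, 6*(-5)) + b)*y(4) = (√7 - 2)*(⅙) = (-2 + √7)*(⅙) = -⅓ + √7/6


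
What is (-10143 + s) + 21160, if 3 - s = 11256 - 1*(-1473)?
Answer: -1709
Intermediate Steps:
s = -12726 (s = 3 - (11256 - 1*(-1473)) = 3 - (11256 + 1473) = 3 - 1*12729 = 3 - 12729 = -12726)
(-10143 + s) + 21160 = (-10143 - 12726) + 21160 = -22869 + 21160 = -1709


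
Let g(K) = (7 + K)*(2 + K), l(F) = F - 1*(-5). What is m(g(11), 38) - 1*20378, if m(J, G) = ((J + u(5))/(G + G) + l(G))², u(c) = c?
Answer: -105404279/5776 ≈ -18249.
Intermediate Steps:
l(F) = 5 + F (l(F) = F + 5 = 5 + F)
g(K) = (2 + K)*(7 + K)
m(J, G) = (5 + G + (5 + J)/(2*G))² (m(J, G) = ((J + 5)/(G + G) + (5 + G))² = ((5 + J)/((2*G)) + (5 + G))² = ((5 + J)*(1/(2*G)) + (5 + G))² = ((5 + J)/(2*G) + (5 + G))² = (5 + G + (5 + J)/(2*G))²)
m(g(11), 38) - 1*20378 = (¼)*(5 + (14 + 11² + 9*11) + 2*38*(5 + 38))²/38² - 1*20378 = (¼)*(1/1444)*(5 + (14 + 121 + 99) + 2*38*43)² - 20378 = (¼)*(1/1444)*(5 + 234 + 3268)² - 20378 = (¼)*(1/1444)*3507² - 20378 = (¼)*(1/1444)*12299049 - 20378 = 12299049/5776 - 20378 = -105404279/5776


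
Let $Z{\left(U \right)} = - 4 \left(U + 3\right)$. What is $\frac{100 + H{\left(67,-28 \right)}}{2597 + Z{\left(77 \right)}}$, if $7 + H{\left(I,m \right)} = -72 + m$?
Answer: $- \frac{7}{2277} \approx -0.0030742$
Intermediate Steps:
$H{\left(I,m \right)} = -79 + m$ ($H{\left(I,m \right)} = -7 + \left(-72 + m\right) = -79 + m$)
$Z{\left(U \right)} = -12 - 4 U$ ($Z{\left(U \right)} = - 4 \left(3 + U\right) = -12 - 4 U$)
$\frac{100 + H{\left(67,-28 \right)}}{2597 + Z{\left(77 \right)}} = \frac{100 - 107}{2597 - 320} = - \frac{7}{2597 - 320} = - \frac{7}{2277}$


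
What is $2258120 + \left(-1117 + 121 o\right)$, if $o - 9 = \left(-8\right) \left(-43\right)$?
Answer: $2299716$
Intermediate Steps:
$o = 353$ ($o = 9 - -344 = 9 + 344 = 353$)
$2258120 + \left(-1117 + 121 o\right) = 2258120 + \left(-1117 + 121 \cdot 353\right) = 2258120 + \left(-1117 + 42713\right) = 2258120 + 41596 = 2299716$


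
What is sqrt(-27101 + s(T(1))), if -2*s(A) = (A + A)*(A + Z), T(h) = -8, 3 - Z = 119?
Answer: I*sqrt(28093) ≈ 167.61*I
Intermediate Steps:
Z = -116 (Z = 3 - 1*119 = 3 - 119 = -116)
s(A) = -A*(-116 + A) (s(A) = -(A + A)*(A - 116)/2 = -2*A*(-116 + A)/2 = -A*(-116 + A))
sqrt(-27101 + s(T(1))) = sqrt(-27101 - 8*(116 - 1*(-8))) = sqrt(-27101 - 8*(116 + 8)) = sqrt(-27101 - 8*124) = sqrt(-27101 - 992) = sqrt(-28093) = I*sqrt(28093)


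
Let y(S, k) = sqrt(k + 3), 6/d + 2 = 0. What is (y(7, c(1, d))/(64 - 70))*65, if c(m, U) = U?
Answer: 0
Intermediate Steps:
d = -3 (d = 6/(-2 + 0) = 6/(-2) = 6*(-1/2) = -3)
y(S, k) = sqrt(3 + k)
(y(7, c(1, d))/(64 - 70))*65 = (sqrt(3 - 3)/(64 - 70))*65 = (sqrt(0)/(-6))*65 = -1/6*0*65 = 0*65 = 0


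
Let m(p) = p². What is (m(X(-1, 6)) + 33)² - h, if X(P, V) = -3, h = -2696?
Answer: 4460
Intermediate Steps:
(m(X(-1, 6)) + 33)² - h = ((-3)² + 33)² - 1*(-2696) = (9 + 33)² + 2696 = 42² + 2696 = 1764 + 2696 = 4460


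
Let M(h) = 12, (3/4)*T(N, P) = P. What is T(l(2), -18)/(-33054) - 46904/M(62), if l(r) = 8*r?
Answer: -64598522/16527 ≈ -3908.7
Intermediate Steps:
T(N, P) = 4*P/3
T(l(2), -18)/(-33054) - 46904/M(62) = ((4/3)*(-18))/(-33054) - 46904/12 = -24*(-1/33054) - 46904*1/12 = 4/5509 - 11726/3 = -64598522/16527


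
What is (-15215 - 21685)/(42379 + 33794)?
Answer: -12300/25391 ≈ -0.48442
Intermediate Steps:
(-15215 - 21685)/(42379 + 33794) = -36900/76173 = -36900*1/76173 = -12300/25391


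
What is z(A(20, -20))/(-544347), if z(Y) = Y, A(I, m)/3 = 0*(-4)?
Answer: 0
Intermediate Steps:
A(I, m) = 0 (A(I, m) = 3*(0*(-4)) = 3*0 = 0)
z(A(20, -20))/(-544347) = 0/(-544347) = 0*(-1/544347) = 0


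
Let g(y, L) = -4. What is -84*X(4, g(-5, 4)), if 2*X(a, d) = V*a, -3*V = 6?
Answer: 336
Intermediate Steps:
V = -2 (V = -1/3*6 = -2)
X(a, d) = -a (X(a, d) = (-2*a)/2 = -a)
-84*X(4, g(-5, 4)) = -(-84)*4 = -84*(-4) = 336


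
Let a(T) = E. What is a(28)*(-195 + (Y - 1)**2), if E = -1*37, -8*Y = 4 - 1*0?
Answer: 28527/4 ≈ 7131.8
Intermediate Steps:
Y = -1/2 (Y = -(4 - 1*0)/8 = -(4 + 0)/8 = -1/8*4 = -1/2 ≈ -0.50000)
E = -37
a(T) = -37
a(28)*(-195 + (Y - 1)**2) = -37*(-195 + (-1/2 - 1)**2) = -37*(-195 + (-3/2)**2) = -37*(-195 + 9/4) = -37*(-771/4) = 28527/4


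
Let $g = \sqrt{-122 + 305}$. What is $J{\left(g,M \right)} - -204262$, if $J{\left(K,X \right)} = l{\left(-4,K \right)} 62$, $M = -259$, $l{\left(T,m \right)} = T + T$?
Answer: $203766$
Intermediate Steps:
$g = \sqrt{183} \approx 13.528$
$l{\left(T,m \right)} = 2 T$
$J{\left(K,X \right)} = -496$ ($J{\left(K,X \right)} = 2 \left(-4\right) 62 = \left(-8\right) 62 = -496$)
$J{\left(g,M \right)} - -204262 = -496 - -204262 = -496 + 204262 = 203766$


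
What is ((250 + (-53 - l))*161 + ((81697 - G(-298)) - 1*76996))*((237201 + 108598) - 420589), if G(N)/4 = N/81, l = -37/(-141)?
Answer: -383751675470/141 ≈ -2.7216e+9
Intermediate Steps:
l = 37/141 (l = -37*(-1/141) = 37/141 ≈ 0.26241)
G(N) = 4*N/81 (G(N) = 4*(N/81) = 4*N/81)
((250 + (-53 - l))*161 + ((81697 - G(-298)) - 1*76996))*((237201 + 108598) - 420589) = ((250 + (-53 - 1*37/141))*161 + ((81697 - 4*(-298)/81) - 1*76996))*((237201 + 108598) - 420589) = ((250 + (-53 - 37/141))*161 + ((81697 - 1*(-1192/81)) - 76996))*(345799 - 420589) = ((250 - 7510/141)*161 + ((81697 + 1192/81) - 76996))*(-74790) = ((27740/141)*161 + (6618649/81 - 76996))*(-74790) = (4466140/141 + 381973/81)*(-74790) = (138538511/3807)*(-74790) = -383751675470/141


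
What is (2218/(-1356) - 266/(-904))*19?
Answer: -34561/1356 ≈ -25.487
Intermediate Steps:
(2218/(-1356) - 266/(-904))*19 = (2218*(-1/1356) - 266*(-1/904))*19 = (-1109/678 + 133/452)*19 = -1819/1356*19 = -34561/1356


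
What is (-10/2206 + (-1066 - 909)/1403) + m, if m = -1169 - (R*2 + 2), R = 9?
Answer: -1842173641/1547509 ≈ -1190.4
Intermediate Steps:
m = -1189 (m = -1169 - (9*2 + 2) = -1169 - (18 + 2) = -1169 - 1*20 = -1169 - 20 = -1189)
(-10/2206 + (-1066 - 909)/1403) + m = (-10/2206 + (-1066 - 909)/1403) - 1189 = (-10*1/2206 - 1975*1/1403) - 1189 = (-5/1103 - 1975/1403) - 1189 = -2185440/1547509 - 1189 = -1842173641/1547509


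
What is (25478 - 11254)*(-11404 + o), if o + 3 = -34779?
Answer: -656949664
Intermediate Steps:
o = -34782 (o = -3 - 34779 = -34782)
(25478 - 11254)*(-11404 + o) = (25478 - 11254)*(-11404 - 34782) = 14224*(-46186) = -656949664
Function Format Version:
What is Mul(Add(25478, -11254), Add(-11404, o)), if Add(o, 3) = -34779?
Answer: -656949664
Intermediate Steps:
o = -34782 (o = Add(-3, -34779) = -34782)
Mul(Add(25478, -11254), Add(-11404, o)) = Mul(Add(25478, -11254), Add(-11404, -34782)) = Mul(14224, -46186) = -656949664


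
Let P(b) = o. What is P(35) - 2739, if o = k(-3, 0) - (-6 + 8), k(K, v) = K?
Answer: -2744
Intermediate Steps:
o = -5 (o = -3 - (-6 + 8) = -3 - 1*2 = -3 - 2 = -5)
P(b) = -5
P(35) - 2739 = -5 - 2739 = -2744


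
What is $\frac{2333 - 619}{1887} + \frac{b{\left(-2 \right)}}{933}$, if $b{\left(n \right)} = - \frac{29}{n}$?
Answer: $\frac{1084349}{1173714} \approx 0.92386$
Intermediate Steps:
$\frac{2333 - 619}{1887} + \frac{b{\left(-2 \right)}}{933} = \frac{2333 - 619}{1887} + \frac{\left(-29\right) \frac{1}{-2}}{933} = \left(2333 - 619\right) \frac{1}{1887} + \left(-29\right) \left(- \frac{1}{2}\right) \frac{1}{933} = 1714 \cdot \frac{1}{1887} + \frac{29}{2} \cdot \frac{1}{933} = \frac{1714}{1887} + \frac{29}{1866} = \frac{1084349}{1173714}$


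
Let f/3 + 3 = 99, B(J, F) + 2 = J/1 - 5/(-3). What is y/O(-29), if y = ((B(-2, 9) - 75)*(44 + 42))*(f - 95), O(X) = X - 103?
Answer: 962684/99 ≈ 9724.1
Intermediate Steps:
B(J, F) = -⅓ + J (B(J, F) = -2 + (J/1 - 5/(-3)) = -2 + (J*1 - 5*(-⅓)) = -2 + (J + 5/3) = -2 + (5/3 + J) = -⅓ + J)
O(X) = -103 + X
f = 288 (f = -9 + 3*99 = -9 + 297 = 288)
y = -3850736/3 (y = (((-⅓ - 2) - 75)*(44 + 42))*(288 - 95) = ((-7/3 - 75)*86)*193 = -232/3*86*193 = -19952/3*193 = -3850736/3 ≈ -1.2836e+6)
y/O(-29) = -3850736/(3*(-103 - 29)) = -3850736/3/(-132) = -3850736/3*(-1/132) = 962684/99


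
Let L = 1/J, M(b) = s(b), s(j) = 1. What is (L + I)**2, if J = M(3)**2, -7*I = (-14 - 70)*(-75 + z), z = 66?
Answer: 11449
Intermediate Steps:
M(b) = 1
I = -108 (I = -(-14 - 70)*(-75 + 66)/7 = -(-12)*(-9) = -1/7*756 = -108)
J = 1 (J = 1**2 = 1)
L = 1 (L = 1/1 = 1)
(L + I)**2 = (1 - 108)**2 = (-107)**2 = 11449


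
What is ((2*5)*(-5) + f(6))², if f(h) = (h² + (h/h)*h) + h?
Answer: 4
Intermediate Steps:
f(h) = h² + 2*h (f(h) = (h² + 1*h) + h = (h² + h) + h = (h + h²) + h = h² + 2*h)
((2*5)*(-5) + f(6))² = ((2*5)*(-5) + 6*(2 + 6))² = (10*(-5) + 6*8)² = (-50 + 48)² = (-2)² = 4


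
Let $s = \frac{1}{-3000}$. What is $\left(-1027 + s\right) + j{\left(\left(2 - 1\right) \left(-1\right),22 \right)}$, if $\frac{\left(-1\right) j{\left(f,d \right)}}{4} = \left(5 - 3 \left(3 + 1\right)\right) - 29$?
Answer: $- \frac{2649001}{3000} \approx -883.0$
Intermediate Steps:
$s = - \frac{1}{3000} \approx -0.00033333$
$j{\left(f,d \right)} = 144$ ($j{\left(f,d \right)} = - 4 \left(\left(5 - 3 \left(3 + 1\right)\right) - 29\right) = - 4 \left(\left(5 - 12\right) - 29\right) = - 4 \left(-7 - 29\right) = \left(-4\right) \left(-36\right) = 144$)
$\left(-1027 + s\right) + j{\left(\left(2 - 1\right) \left(-1\right),22 \right)} = \left(-1027 - \frac{1}{3000}\right) + 144 = - \frac{3081001}{3000} + 144 = - \frac{2649001}{3000}$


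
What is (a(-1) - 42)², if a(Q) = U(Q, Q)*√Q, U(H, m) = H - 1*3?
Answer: 1748 + 336*I ≈ 1748.0 + 336.0*I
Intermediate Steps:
U(H, m) = -3 + H (U(H, m) = H - 3 = -3 + H)
a(Q) = √Q*(-3 + Q) (a(Q) = (-3 + Q)*√Q = √Q*(-3 + Q))
(a(-1) - 42)² = (√(-1)*(-3 - 1) - 42)² = (I*(-4) - 42)² = (-4*I - 42)² = (-42 - 4*I)²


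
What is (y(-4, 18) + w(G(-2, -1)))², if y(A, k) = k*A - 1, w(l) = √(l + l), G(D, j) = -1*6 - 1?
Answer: (73 - I*√14)² ≈ 5315.0 - 546.28*I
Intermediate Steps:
G(D, j) = -7 (G(D, j) = -6 - 1 = -7)
w(l) = √2*√l (w(l) = √(2*l) = √2*√l)
y(A, k) = -1 + A*k (y(A, k) = A*k - 1 = -1 + A*k)
(y(-4, 18) + w(G(-2, -1)))² = ((-1 - 4*18) + √2*√(-7))² = ((-1 - 72) + √2*(I*√7))² = (-73 + I*√14)²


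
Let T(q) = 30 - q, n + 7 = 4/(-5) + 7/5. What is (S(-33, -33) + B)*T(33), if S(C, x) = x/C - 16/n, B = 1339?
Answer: -8055/2 ≈ -4027.5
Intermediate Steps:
n = -32/5 (n = -7 + (4/(-5) + 7/5) = -7 + (4*(-⅕) + 7*(⅕)) = -7 + (-⅘ + 7/5) = -7 + ⅗ = -32/5 ≈ -6.4000)
S(C, x) = 5/2 + x/C (S(C, x) = x/C - 16/(-32/5) = x/C - 16*(-5/32) = x/C + 5/2 = 5/2 + x/C)
(S(-33, -33) + B)*T(33) = ((5/2 - 33/(-33)) + 1339)*(30 - 1*33) = ((5/2 - 33*(-1/33)) + 1339)*(30 - 33) = ((5/2 + 1) + 1339)*(-3) = (7/2 + 1339)*(-3) = (2685/2)*(-3) = -8055/2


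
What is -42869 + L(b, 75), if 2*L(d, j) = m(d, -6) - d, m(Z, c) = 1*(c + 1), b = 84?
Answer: -85827/2 ≈ -42914.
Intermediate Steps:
m(Z, c) = 1 + c (m(Z, c) = 1*(1 + c) = 1 + c)
L(d, j) = -5/2 - d/2 (L(d, j) = ((1 - 6) - d)/2 = (-5 - d)/2 = -5/2 - d/2)
-42869 + L(b, 75) = -42869 + (-5/2 - ½*84) = -42869 + (-5/2 - 42) = -42869 - 89/2 = -85827/2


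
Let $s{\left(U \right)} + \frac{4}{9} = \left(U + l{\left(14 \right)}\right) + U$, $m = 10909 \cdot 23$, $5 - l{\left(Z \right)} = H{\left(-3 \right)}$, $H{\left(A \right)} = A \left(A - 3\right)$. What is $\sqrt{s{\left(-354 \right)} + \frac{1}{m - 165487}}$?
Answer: $\frac{i \sqrt{11844167449105}}{128130} \approx 26.86 i$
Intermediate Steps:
$H{\left(A \right)} = A \left(-3 + A\right)$
$l{\left(Z \right)} = -13$ ($l{\left(Z \right)} = 5 - - 3 \left(-3 - 3\right) = 5 - \left(-3\right) \left(-6\right) = 5 - 18 = -13$)
$m = 250907$
$s{\left(U \right)} = - \frac{121}{9} + 2 U$ ($s{\left(U \right)} = - \frac{4}{9} + \left(\left(U - 13\right) + U\right) = - \frac{4}{9} + \left(\left(-13 + U\right) + U\right) = - \frac{4}{9} + \left(-13 + 2 U\right) = - \frac{121}{9} + 2 U$)
$\sqrt{s{\left(-354 \right)} + \frac{1}{m - 165487}} = \sqrt{\left(- \frac{121}{9} + 2 \left(-354\right)\right) + \frac{1}{250907 - 165487}} = \sqrt{\left(- \frac{121}{9} - 708\right) + \frac{1}{85420}} = \sqrt{- \frac{6493}{9} + \frac{1}{85420}} = \sqrt{- \frac{554632051}{768780}} = \frac{i \sqrt{11844167449105}}{128130}$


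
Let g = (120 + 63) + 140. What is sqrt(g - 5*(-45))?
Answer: 2*sqrt(137) ≈ 23.409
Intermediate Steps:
g = 323 (g = 183 + 140 = 323)
sqrt(g - 5*(-45)) = sqrt(323 - 5*(-45)) = sqrt(323 + 225) = sqrt(548) = 2*sqrt(137)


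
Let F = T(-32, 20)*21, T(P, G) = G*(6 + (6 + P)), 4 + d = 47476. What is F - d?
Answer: -55872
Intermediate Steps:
d = 47472 (d = -4 + 47476 = 47472)
T(P, G) = G*(12 + P)
F = -8400 (F = (20*(12 - 32))*21 = (20*(-20))*21 = -400*21 = -8400)
F - d = -8400 - 1*47472 = -8400 - 47472 = -55872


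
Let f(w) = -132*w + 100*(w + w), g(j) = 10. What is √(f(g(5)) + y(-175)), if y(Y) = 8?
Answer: 4*√43 ≈ 26.230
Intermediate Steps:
f(w) = 68*w (f(w) = -132*w + 100*(2*w) = -132*w + 200*w = 68*w)
√(f(g(5)) + y(-175)) = √(68*10 + 8) = √(680 + 8) = √688 = 4*√43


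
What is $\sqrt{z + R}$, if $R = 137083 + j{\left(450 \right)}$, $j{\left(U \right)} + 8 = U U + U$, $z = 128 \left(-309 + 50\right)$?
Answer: $3 \sqrt{34097} \approx 553.96$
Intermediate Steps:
$z = -33152$ ($z = 128 \left(-259\right) = -33152$)
$j{\left(U \right)} = -8 + U + U^{2}$ ($j{\left(U \right)} = -8 + \left(U U + U\right) = -8 + \left(U^{2} + U\right) = -8 + \left(U + U^{2}\right) = -8 + U + U^{2}$)
$R = 340025$ ($R = 137083 + \left(-8 + 450 + 450^{2}\right) = 137083 + \left(-8 + 450 + 202500\right) = 137083 + 202942 = 340025$)
$\sqrt{z + R} = \sqrt{-33152 + 340025} = \sqrt{306873} = 3 \sqrt{34097}$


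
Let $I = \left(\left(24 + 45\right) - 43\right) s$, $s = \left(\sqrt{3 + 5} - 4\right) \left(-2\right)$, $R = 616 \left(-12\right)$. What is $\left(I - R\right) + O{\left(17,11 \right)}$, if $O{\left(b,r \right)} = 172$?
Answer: $7772 - 104 \sqrt{2} \approx 7624.9$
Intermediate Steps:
$R = -7392$
$s = 8 - 4 \sqrt{2}$ ($s = \left(\sqrt{8} - 4\right) \left(-2\right) = \left(2 \sqrt{2} - 4\right) \left(-2\right) = \left(-4 + 2 \sqrt{2}\right) \left(-2\right) = 8 - 4 \sqrt{2} \approx 2.3431$)
$I = 208 - 104 \sqrt{2}$ ($I = \left(\left(24 + 45\right) - 43\right) \left(8 - 4 \sqrt{2}\right) = \left(69 - 43\right) \left(8 - 4 \sqrt{2}\right) = 26 \left(8 - 4 \sqrt{2}\right) = 208 - 104 \sqrt{2} \approx 60.922$)
$\left(I - R\right) + O{\left(17,11 \right)} = \left(\left(208 - 104 \sqrt{2}\right) - -7392\right) + 172 = \left(\left(208 - 104 \sqrt{2}\right) + 7392\right) + 172 = \left(7600 - 104 \sqrt{2}\right) + 172 = 7772 - 104 \sqrt{2}$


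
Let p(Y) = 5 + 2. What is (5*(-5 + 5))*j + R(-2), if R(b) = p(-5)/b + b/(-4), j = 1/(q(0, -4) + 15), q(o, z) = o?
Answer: -3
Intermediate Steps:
p(Y) = 7
j = 1/15 (j = 1/(0 + 15) = 1/15 ≈ 0.066667)
R(b) = 7/b - b/4 (R(b) = 7/b + b/(-4) = 7/b + b*(-1/4) = 7/b - b/4)
(5*(-5 + 5))*j + R(-2) = (5*(-5 + 5))*(1/15) + (7/(-2) - 1/4*(-2)) = (5*0)*(1/15) + (7*(-1/2) + 1/2) = 0*(1/15) + (-7/2 + 1/2) = 0 - 3 = -3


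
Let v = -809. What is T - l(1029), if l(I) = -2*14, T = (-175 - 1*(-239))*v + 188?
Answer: -51560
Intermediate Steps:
T = -51588 (T = (-175 - 1*(-239))*(-809) + 188 = (-175 + 239)*(-809) + 188 = 64*(-809) + 188 = -51776 + 188 = -51588)
l(I) = -28
T - l(1029) = -51588 - 1*(-28) = -51588 + 28 = -51560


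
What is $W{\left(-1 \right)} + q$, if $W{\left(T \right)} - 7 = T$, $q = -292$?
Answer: $-286$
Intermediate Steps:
$W{\left(T \right)} = 7 + T$
$W{\left(-1 \right)} + q = \left(7 - 1\right) - 292 = 6 - 292 = -286$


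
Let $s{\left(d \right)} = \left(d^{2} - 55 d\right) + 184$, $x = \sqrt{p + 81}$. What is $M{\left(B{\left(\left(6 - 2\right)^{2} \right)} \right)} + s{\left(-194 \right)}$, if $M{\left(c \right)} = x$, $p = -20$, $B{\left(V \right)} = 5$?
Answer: $48490 + \sqrt{61} \approx 48498.0$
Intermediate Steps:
$x = \sqrt{61}$ ($x = \sqrt{-20 + 81} = \sqrt{61} \approx 7.8102$)
$s{\left(d \right)} = 184 + d^{2} - 55 d$
$M{\left(c \right)} = \sqrt{61}$
$M{\left(B{\left(\left(6 - 2\right)^{2} \right)} \right)} + s{\left(-194 \right)} = \sqrt{61} + \left(184 + \left(-194\right)^{2} - -10670\right) = \sqrt{61} + \left(184 + 37636 + 10670\right) = \sqrt{61} + 48490 = 48490 + \sqrt{61}$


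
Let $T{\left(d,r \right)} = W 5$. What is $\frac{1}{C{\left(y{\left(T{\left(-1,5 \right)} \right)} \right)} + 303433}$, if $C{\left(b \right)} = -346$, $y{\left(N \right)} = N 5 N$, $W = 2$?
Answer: $\frac{1}{303087} \approx 3.2994 \cdot 10^{-6}$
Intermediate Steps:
$T{\left(d,r \right)} = 10$ ($T{\left(d,r \right)} = 2 \cdot 5 = 10$)
$y{\left(N \right)} = 5 N^{2}$ ($y{\left(N \right)} = 5 N N = 5 N^{2}$)
$\frac{1}{C{\left(y{\left(T{\left(-1,5 \right)} \right)} \right)} + 303433} = \frac{1}{-346 + 303433} = \frac{1}{303087}$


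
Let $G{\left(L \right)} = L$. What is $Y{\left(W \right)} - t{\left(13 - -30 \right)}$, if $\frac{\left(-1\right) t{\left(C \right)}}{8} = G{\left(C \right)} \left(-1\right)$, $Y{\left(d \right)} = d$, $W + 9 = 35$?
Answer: $-318$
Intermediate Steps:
$W = 26$ ($W = -9 + 35 = 26$)
$t{\left(C \right)} = 8 C$ ($t{\left(C \right)} = - 8 C \left(-1\right) = - 8 \left(- C\right) = 8 C$)
$Y{\left(W \right)} - t{\left(13 - -30 \right)} = 26 - 8 \left(13 - -30\right) = 26 - 8 \left(13 + 30\right) = 26 - 8 \cdot 43 = 26 - 344 = -318$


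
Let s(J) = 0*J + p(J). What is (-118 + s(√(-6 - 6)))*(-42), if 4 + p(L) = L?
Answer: 5124 - 84*I*√3 ≈ 5124.0 - 145.49*I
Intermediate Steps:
p(L) = -4 + L
s(J) = -4 + J (s(J) = 0*J + (-4 + J) = 0 + (-4 + J) = -4 + J)
(-118 + s(√(-6 - 6)))*(-42) = (-118 + (-4 + √(-6 - 6)))*(-42) = (-118 + (-4 + √(-12)))*(-42) = (-118 + (-4 + 2*I*√3))*(-42) = (-122 + 2*I*√3)*(-42) = 5124 - 84*I*√3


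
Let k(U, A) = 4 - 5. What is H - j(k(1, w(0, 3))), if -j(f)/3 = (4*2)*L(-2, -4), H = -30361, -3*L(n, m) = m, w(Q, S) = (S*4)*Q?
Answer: -30329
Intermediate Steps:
w(Q, S) = 4*Q*S (w(Q, S) = (4*S)*Q = 4*Q*S)
k(U, A) = -1
L(n, m) = -m/3
j(f) = -32 (j(f) = -3*4*2*(-1/3*(-4)) = -24*4/3 = -3*32/3 = -32)
H - j(k(1, w(0, 3))) = -30361 - 1*(-32) = -30361 + 32 = -30329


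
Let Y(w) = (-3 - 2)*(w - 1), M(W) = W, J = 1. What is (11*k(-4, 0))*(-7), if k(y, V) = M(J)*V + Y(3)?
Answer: 770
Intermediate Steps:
Y(w) = 5 - 5*w (Y(w) = -5*(-1 + w) = 5 - 5*w)
k(y, V) = -10 + V (k(y, V) = 1*V + (5 - 5*3) = V + (5 - 15) = V - 10 = -10 + V)
(11*k(-4, 0))*(-7) = (11*(-10 + 0))*(-7) = (11*(-10))*(-7) = -110*(-7) = 770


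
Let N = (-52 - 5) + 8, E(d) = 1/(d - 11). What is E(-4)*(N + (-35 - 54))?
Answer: 46/5 ≈ 9.2000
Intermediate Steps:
E(d) = 1/(-11 + d)
N = -49 (N = -57 + 8 = -49)
E(-4)*(N + (-35 - 54)) = (-49 + (-35 - 54))/(-11 - 4) = (-49 - 89)/(-15) = -1/15*(-138) = 46/5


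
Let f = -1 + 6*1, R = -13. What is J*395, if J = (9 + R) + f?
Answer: 395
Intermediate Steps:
f = 5 (f = -1 + 6 = 5)
J = 1 (J = (9 - 13) + 5 = -4 + 5 = 1)
J*395 = 1*395 = 395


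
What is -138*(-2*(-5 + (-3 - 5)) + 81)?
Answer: -14766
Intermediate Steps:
-138*(-2*(-5 + (-3 - 5)) + 81) = -138*(-2*(-5 - 8) + 81) = -138*(-2*(-13) + 81) = -138*(26 + 81) = -138*107 = -14766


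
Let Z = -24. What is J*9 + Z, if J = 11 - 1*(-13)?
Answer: 192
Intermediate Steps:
J = 24 (J = 11 + 13 = 24)
J*9 + Z = 24*9 - 24 = 216 - 24 = 192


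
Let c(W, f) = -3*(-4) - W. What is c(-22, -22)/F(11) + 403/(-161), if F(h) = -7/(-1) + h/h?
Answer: 1125/644 ≈ 1.7469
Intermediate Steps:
F(h) = 8 (F(h) = -7*(-1) + 1 = 7 + 1 = 8)
c(W, f) = 12 - W
c(-22, -22)/F(11) + 403/(-161) = (12 - 1*(-22))/8 + 403/(-161) = (12 + 22)*(1/8) + 403*(-1/161) = 34*(1/8) - 403/161 = 17/4 - 403/161 = 1125/644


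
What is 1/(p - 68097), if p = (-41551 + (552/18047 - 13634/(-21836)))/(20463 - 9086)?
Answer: -2241691610042/152660660530430385 ≈ -1.4684e-5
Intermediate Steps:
p = -8186961400311/2241691610042 (p = (-41551 + (552*(1/18047) - 13634*(-1/21836)))/11377 = (-41551 + (552/18047 + 6817/10918))*(1/11377) = (-41551 + 129053135/197037146)*(1/11377) = -8186961400311/197037146*1/11377 = -8186961400311/2241691610042 ≈ -3.6521)
1/(p - 68097) = 1/(-8186961400311/2241691610042 - 68097) = 1/(-152660660530430385/2241691610042) = -2241691610042/152660660530430385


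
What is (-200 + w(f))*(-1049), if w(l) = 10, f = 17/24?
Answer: 199310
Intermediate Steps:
f = 17/24 (f = 17*(1/24) = 17/24 ≈ 0.70833)
(-200 + w(f))*(-1049) = (-200 + 10)*(-1049) = -190*(-1049) = 199310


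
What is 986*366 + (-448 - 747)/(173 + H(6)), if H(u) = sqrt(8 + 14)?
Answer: 10792511797/29907 + 1195*sqrt(22)/29907 ≈ 3.6087e+5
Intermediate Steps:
H(u) = sqrt(22)
986*366 + (-448 - 747)/(173 + H(6)) = 986*366 + (-448 - 747)/(173 + sqrt(22)) = 360876 - 1195/(173 + sqrt(22))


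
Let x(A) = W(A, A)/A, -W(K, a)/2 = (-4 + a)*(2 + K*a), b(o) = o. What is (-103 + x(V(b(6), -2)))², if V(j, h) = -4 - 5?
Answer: 9517225/81 ≈ 1.1750e+5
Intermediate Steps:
W(K, a) = -2*(-4 + a)*(2 + K*a)
V(j, h) = -9
x(A) = (16 - 4*A - 2*A³ + 8*A²)/A (x(A) = (16 - 4*A - 2*A*A² + 8*A*A)/A = (16 - 4*A - 2*A³ + 8*A²)/A)
(-103 + x(V(b(6), -2)))² = (-103 + (-4 - 2*(-9)² + 8*(-9) + 16/(-9)))² = (-103 + (-4 - 2*81 - 72 + 16*(-⅑)))² = (-103 + (-4 - 162 - 72 - 16/9))² = (-103 - 2158/9)² = (-3085/9)² = 9517225/81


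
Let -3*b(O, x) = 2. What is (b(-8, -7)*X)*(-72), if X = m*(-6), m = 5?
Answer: -1440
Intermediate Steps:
b(O, x) = -⅔ (b(O, x) = -⅓*2 = -⅔)
X = -30 (X = 5*(-6) = -30)
(b(-8, -7)*X)*(-72) = -⅔*(-30)*(-72) = 20*(-72) = -1440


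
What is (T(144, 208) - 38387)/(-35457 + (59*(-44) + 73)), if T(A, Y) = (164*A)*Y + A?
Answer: -974777/7596 ≈ -128.33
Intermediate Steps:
T(A, Y) = A + 164*A*Y (T(A, Y) = 164*A*Y + A = A + 164*A*Y)
(T(144, 208) - 38387)/(-35457 + (59*(-44) + 73)) = (144*(1 + 164*208) - 38387)/(-35457 + (59*(-44) + 73)) = (144*(1 + 34112) - 38387)/(-35457 + (-2596 + 73)) = (144*34113 - 38387)/(-35457 - 2523) = (4912272 - 38387)/(-37980) = 4873885*(-1/37980) = -974777/7596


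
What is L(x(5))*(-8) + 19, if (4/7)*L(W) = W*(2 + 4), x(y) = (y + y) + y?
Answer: -1241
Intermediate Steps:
x(y) = 3*y (x(y) = 2*y + y = 3*y)
L(W) = 21*W/2 (L(W) = 7*(W*(2 + 4))/4 = 7*(W*6)/4 = 7*(6*W)/4 = 21*W/2)
L(x(5))*(-8) + 19 = (21*(3*5)/2)*(-8) + 19 = ((21/2)*15)*(-8) + 19 = (315/2)*(-8) + 19 = -1260 + 19 = -1241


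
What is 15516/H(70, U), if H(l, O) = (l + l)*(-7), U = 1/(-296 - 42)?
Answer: -3879/245 ≈ -15.833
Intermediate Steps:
U = -1/338 (U = 1/(-338) = -1/338 ≈ -0.0029586)
H(l, O) = -14*l (H(l, O) = (2*l)*(-7) = -14*l)
15516/H(70, U) = 15516/((-14*70)) = 15516/(-980) = 15516*(-1/980) = -3879/245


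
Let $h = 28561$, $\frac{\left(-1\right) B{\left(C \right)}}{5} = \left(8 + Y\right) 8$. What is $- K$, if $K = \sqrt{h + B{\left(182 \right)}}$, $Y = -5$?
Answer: $- \sqrt{28441} \approx -168.64$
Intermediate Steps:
$B{\left(C \right)} = -120$ ($B{\left(C \right)} = - 5 \left(8 - 5\right) 8 = - 5 \cdot 3 \cdot 8 = \left(-5\right) 24 = -120$)
$K = \sqrt{28441}$ ($K = \sqrt{28561 - 120} = \sqrt{28441} \approx 168.64$)
$- K = - \sqrt{28441}$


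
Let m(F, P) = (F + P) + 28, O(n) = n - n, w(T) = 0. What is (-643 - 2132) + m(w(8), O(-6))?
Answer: -2747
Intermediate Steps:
O(n) = 0
m(F, P) = 28 + F + P
(-643 - 2132) + m(w(8), O(-6)) = (-643 - 2132) + (28 + 0 + 0) = -2775 + 28 = -2747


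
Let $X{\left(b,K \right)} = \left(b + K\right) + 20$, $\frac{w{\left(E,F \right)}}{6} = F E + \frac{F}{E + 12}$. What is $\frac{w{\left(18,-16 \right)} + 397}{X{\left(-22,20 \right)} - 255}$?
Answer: $\frac{6671}{1185} \approx 5.6295$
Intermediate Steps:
$w{\left(E,F \right)} = 6 E F + \frac{6 F}{12 + E}$ ($w{\left(E,F \right)} = 6 \left(F E + \frac{F}{E + 12}\right) = 6 \left(E F + \frac{F}{12 + E}\right) = 6 E F + \frac{6 F}{12 + E}$)
$X{\left(b,K \right)} = 20 + K + b$ ($X{\left(b,K \right)} = \left(K + b\right) + 20 = 20 + K + b$)
$\frac{w{\left(18,-16 \right)} + 397}{X{\left(-22,20 \right)} - 255} = \frac{6 \left(-16\right) \frac{1}{12 + 18} \left(1 + 18^{2} + 12 \cdot 18\right) + 397}{\left(20 + 20 - 22\right) - 255} = \frac{6 \left(-16\right) \frac{1}{30} \left(1 + 324 + 216\right) + 397}{18 - 255} = \frac{6 \left(-16\right) \frac{1}{30} \cdot 541 + 397}{-237} = \left(- \frac{8656}{5} + 397\right) \left(- \frac{1}{237}\right) = \left(- \frac{6671}{5}\right) \left(- \frac{1}{237}\right) = \frac{6671}{1185}$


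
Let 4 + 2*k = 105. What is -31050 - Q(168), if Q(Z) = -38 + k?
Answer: -62125/2 ≈ -31063.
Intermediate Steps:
k = 101/2 (k = -2 + (½)*105 = -2 + 105/2 = 101/2 ≈ 50.500)
Q(Z) = 25/2 (Q(Z) = -38 + 101/2 = 25/2)
-31050 - Q(168) = -31050 - 1*25/2 = -31050 - 25/2 = -62125/2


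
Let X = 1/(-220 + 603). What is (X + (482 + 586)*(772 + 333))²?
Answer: 204298233424691641/146689 ≈ 1.3927e+12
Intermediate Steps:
X = 1/383 ≈ 0.0026110
(X + (482 + 586)*(772 + 333))² = (1/383 + (482 + 586)*(772 + 333))² = (1/383 + 1068*1105)² = (1/383 + 1180140)² = (451993621/383)² = 204298233424691641/146689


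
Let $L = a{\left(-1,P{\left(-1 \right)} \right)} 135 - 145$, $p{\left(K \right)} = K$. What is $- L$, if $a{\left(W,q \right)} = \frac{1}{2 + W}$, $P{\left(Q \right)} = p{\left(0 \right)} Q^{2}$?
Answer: $10$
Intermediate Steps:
$P{\left(Q \right)} = 0$ ($P{\left(Q \right)} = 0 Q^{2} = 0$)
$L = -10$ ($L = \frac{1}{2 - 1} \cdot 135 - 145 = 1^{-1} \cdot 135 - 145 = 1 \cdot 135 - 145 = 135 - 145 = -10$)
$- L = \left(-1\right) \left(-10\right) = 10$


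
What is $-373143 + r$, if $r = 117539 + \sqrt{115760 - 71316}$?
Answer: $-255604 + 2 \sqrt{11111} \approx -2.5539 \cdot 10^{5}$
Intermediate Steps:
$r = 117539 + 2 \sqrt{11111}$ ($r = 117539 + \sqrt{44444} = 117539 + 2 \sqrt{11111} \approx 1.1775 \cdot 10^{5}$)
$-373143 + r = -373143 + \left(117539 + 2 \sqrt{11111}\right) = -255604 + 2 \sqrt{11111}$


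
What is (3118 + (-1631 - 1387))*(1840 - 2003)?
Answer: -16300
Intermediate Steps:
(3118 + (-1631 - 1387))*(1840 - 2003) = (3118 - 3018)*(-163) = 100*(-163) = -16300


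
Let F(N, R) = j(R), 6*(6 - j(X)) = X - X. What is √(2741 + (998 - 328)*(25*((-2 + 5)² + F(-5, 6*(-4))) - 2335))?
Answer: I*√1310459 ≈ 1144.8*I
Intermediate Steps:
j(X) = 6 (j(X) = 6 - (X - X)/6 = 6 - ⅙*0 = 6 + 0 = 6)
F(N, R) = 6
√(2741 + (998 - 328)*(25*((-2 + 5)² + F(-5, 6*(-4))) - 2335)) = √(2741 + (998 - 328)*(25*((-2 + 5)² + 6) - 2335)) = √(2741 + 670*(25*(3² + 6) - 2335)) = √(2741 + 670*(25*(9 + 6) - 2335)) = √(2741 + 670*(25*15 - 2335)) = √(2741 + 670*(375 - 2335)) = √(2741 + 670*(-1960)) = √(2741 - 1313200) = √(-1310459) = I*√1310459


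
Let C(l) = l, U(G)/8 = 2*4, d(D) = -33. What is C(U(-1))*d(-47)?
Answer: -2112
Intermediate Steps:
U(G) = 64 (U(G) = 8*(2*4) = 8*8 = 64)
C(U(-1))*d(-47) = 64*(-33) = -2112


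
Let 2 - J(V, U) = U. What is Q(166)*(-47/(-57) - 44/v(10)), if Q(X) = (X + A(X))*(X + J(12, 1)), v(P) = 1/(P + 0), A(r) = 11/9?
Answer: -6291669055/513 ≈ -1.2264e+7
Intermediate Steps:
J(V, U) = 2 - U
A(r) = 11/9 (A(r) = 11*(1/9) = 11/9)
v(P) = 1/P
Q(X) = (1 + X)*(11/9 + X) (Q(X) = (X + 11/9)*(X + (2 - 1*1)) = (11/9 + X)*(X + (2 - 1)) = (11/9 + X)*(X + 1) = (11/9 + X)*(1 + X) = (1 + X)*(11/9 + X))
Q(166)*(-47/(-57) - 44/v(10)) = (11/9 + 166**2 + (20/9)*166)*(-47/(-57) - 44/(1/10)) = (11/9 + 27556 + 3320/9)*(-47*(-1/57) - 44/1/10) = 251335*(47/57 - 44*10)/9 = 251335*(47/57 - 440)/9 = (251335/9)*(-25033/57) = -6291669055/513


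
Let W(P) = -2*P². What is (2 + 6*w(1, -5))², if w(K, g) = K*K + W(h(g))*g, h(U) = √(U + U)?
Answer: 350464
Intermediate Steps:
h(U) = √2*√U (h(U) = √(2*U) = √2*√U)
w(K, g) = K² - 4*g² (w(K, g) = K*K + (-2*2*g)*g = K² + (-4*g)*g = K² - 4*g²)
(2 + 6*w(1, -5))² = (2 + 6*(1² - 4*(-5)²))² = (2 + 6*(1 - 4*25))² = (2 + 6*(1 - 100))² = (2 + 6*(-99))² = (2 - 594)² = (-592)² = 350464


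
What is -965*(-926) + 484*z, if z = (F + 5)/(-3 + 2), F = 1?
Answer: 890686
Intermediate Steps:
z = -6 (z = (1 + 5)/(-3 + 2) = 6/(-1) = 6*(-1) = -6)
-965*(-926) + 484*z = -965*(-926) + 484*(-6) = 893590 - 2904 = 890686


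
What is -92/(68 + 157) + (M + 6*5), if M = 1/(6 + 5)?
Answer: 73463/2475 ≈ 29.682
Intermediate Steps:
M = 1/11 ≈ 0.090909
-92/(68 + 157) + (M + 6*5) = -92/(68 + 157) + (1/11 + 6*5) = -92/225 + (1/11 + 30) = -92*1/225 + 331/11 = -92/225 + 331/11 = 73463/2475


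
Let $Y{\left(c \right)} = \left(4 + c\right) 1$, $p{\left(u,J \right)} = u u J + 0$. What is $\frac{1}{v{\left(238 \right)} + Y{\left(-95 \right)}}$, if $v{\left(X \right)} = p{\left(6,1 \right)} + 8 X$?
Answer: $\frac{1}{1849} \approx 0.00054083$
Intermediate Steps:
$p{\left(u,J \right)} = J u^{2}$ ($p{\left(u,J \right)} = u^{2} J + 0 = J u^{2} + 0 = J u^{2}$)
$Y{\left(c \right)} = 4 + c$
$v{\left(X \right)} = 36 + 8 X$ ($v{\left(X \right)} = 1 \cdot 6^{2} + 8 X = 1 \cdot 36 + 8 X = 36 + 8 X$)
$\frac{1}{v{\left(238 \right)} + Y{\left(-95 \right)}} = \frac{1}{\left(36 + 8 \cdot 238\right) + \left(4 - 95\right)} = \frac{1}{\left(36 + 1904\right) - 91} = \frac{1}{1940 - 91} = \frac{1}{1849}$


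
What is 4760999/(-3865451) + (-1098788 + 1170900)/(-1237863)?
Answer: -6172209907649/4784898771213 ≈ -1.2899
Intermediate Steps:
4760999/(-3865451) + (-1098788 + 1170900)/(-1237863) = 4760999*(-1/3865451) + 72112*(-1/1237863) = -4760999/3865451 - 72112/1237863 = -6172209907649/4784898771213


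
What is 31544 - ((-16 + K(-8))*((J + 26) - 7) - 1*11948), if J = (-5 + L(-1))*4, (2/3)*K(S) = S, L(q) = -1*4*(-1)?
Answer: 43912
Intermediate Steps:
L(q) = 4 (L(q) = -4*(-1) = 4)
K(S) = 3*S/2
J = -4 (J = (-5 + 4)*4 = -1*4 = -4)
31544 - ((-16 + K(-8))*((J + 26) - 7) - 1*11948) = 31544 - ((-16 + (3/2)*(-8))*((-4 + 26) - 7) - 1*11948) = 31544 - ((-16 - 12)*(22 - 7) - 11948) = 31544 - (-28*15 - 11948) = 31544 - (-420 - 11948) = 31544 - 1*(-12368) = 31544 + 12368 = 43912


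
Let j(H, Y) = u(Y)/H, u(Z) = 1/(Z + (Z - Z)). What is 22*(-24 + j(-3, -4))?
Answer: -3157/6 ≈ -526.17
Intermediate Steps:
u(Z) = 1/Z (u(Z) = 1/(Z + 0) = 1/Z)
j(H, Y) = 1/(H*Y) (j(H, Y) = 1/(Y*H) = 1/(H*Y))
22*(-24 + j(-3, -4)) = 22*(-24 + 1/(-3*(-4))) = 22*(-24 - 1/3*(-1/4)) = 22*(-24 + 1/12) = 22*(-287/12) = -3157/6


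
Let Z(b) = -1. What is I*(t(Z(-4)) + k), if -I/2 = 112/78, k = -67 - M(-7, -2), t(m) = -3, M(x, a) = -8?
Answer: 6944/39 ≈ 178.05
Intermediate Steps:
k = -59 (k = -67 - 1*(-8) = -67 + 8 = -59)
I = -112/39 (I = -224/78 = -2*56/39 = -112/39 ≈ -2.8718)
I*(t(Z(-4)) + k) = -112*(-3 - 59)/39 = -112/39*(-62) = 6944/39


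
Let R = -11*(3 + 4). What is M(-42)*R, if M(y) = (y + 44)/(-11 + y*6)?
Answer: 154/263 ≈ 0.58555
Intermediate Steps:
M(y) = (44 + y)/(-11 + 6*y)
R = -77 (R = -11*7 = -77)
M(-42)*R = ((44 - 42)/(-11 + 6*(-42)))*(-77) = (2/(-11 - 252))*(-77) = (2/(-263))*(-77) = -1/263*2*(-77) = -2/263*(-77) = 154/263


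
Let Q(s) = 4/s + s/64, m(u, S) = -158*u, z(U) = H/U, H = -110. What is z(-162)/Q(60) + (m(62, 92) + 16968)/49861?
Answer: 266056604/324445527 ≈ 0.82003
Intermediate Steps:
z(U) = -110/U
Q(s) = 4/s + s/64 (Q(s) = 4/s + s*(1/64) = 4/s + s/64)
z(-162)/Q(60) + (m(62, 92) + 16968)/49861 = (-110/(-162))/(4/60 + (1/64)*60) + (-158*62 + 16968)/49861 = (-110*(-1/162))/(4*(1/60) + 15/16) + (-9796 + 16968)*(1/49861) = 55/(81*(1/15 + 15/16)) + 7172*(1/49861) = 55/(81*(241/240)) + 7172/49861 = (55/81)*(240/241) + 7172/49861 = 4400/6507 + 7172/49861 = 266056604/324445527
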